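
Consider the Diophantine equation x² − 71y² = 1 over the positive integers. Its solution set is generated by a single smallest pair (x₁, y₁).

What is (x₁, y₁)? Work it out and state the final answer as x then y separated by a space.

3480 413

d=71: √d = [8; 2,2,1,7,1,2,2,16] (ℓ=8, even), read p_7/q_7
step 0: (8, 1)  from 8·(1,0) + (0,1)
…
step 3: (59, 7)  from 1·(42,5) + (17,2)
…
step 6: (1483, 176)  from 2·(514,61) + (455,54)
step 7: (3480, 413)  from 2·(1483,176) + (514,61)
(x₁, y₁) = (3480, 413);  3480² − 71·413² = 1 ✓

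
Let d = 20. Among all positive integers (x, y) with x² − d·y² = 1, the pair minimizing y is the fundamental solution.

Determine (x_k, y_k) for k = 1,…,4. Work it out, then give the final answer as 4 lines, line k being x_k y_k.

√20 → a₀=4, period (2,8); ℓ=2 even so k=1
step 0: (4, 1)  from 4·(1,0) + (0,1)
step 1: (9, 2)  from 2·(4,1) + (1,0)
→ (9, 2).  Check: 9²=81, 20·2²=80, difference 1.
(9+2√20)^2 = 161 + 36√20
(9+2√20)^3 = 2889 + 646√20
(9+2√20)^4 = 51841 + 11592√20

9 2
161 36
2889 646
51841 11592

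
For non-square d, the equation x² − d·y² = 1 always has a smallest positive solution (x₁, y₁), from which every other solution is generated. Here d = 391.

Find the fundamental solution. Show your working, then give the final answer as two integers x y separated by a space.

d=391: √d = [19; 1,3,2,2,1,…,3,1,38] (ℓ=16, even), read p_15/q_15
step 0: (19, 1)  from 19·(1,0) + (0,1)
step 1: (20, 1)  from 1·(19,1) + (1,0)
step 2: (79, 4)  from 3·(20,1) + (19,1)
step 3: (178, 9)  from 2·(79,4) + (20,1)
step 4: (435, 22)  from 2·(178,9) + (79,4)
step 5: (613, 31)  from 1·(435,22) + (178,9)
…
step 7: (2709, 137)  from 2·(1048,53) + (613,31)
step 8: (52519, 2656)  from 19·(2709,137) + (1048,53)
…
step 10: (160266, 8105)  from 1·(107747,5449) + (52519,2656)
step 11: (268013, 13554)  from 1·(160266,8105) + (107747,5449)
step 12: (696292, 35213)  from 2·(268013,13554) + (160266,8105)
step 13: (1660597, 83980)  from 2·(696292,35213) + (268013,13554)
step 14: (5678083, 287153)  from 3·(1660597,83980) + (696292,35213)
step 15: (7338680, 371133)  from 1·(5678083,287153) + (1660597,83980)
→ (7338680, 371133).  Check: 7338680²=53856224142400, 391·371133²=53856224142399, difference 1.

7338680 371133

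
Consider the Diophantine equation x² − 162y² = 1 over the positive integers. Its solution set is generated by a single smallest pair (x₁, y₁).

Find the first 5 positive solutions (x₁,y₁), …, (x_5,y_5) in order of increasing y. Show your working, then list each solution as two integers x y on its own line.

19601 1540
768398401 60371080
30122754096401 2366667076620
1180872205318713601 92778082677286160
46292552162781456490001 3637086394748304967700

√162 → a₀=12, period (1,2,1,2,12,2,1,2,1,24); ℓ=10 even so k=9
i=0: a=12 ⇒ p=12, q=1
…
i=2: a=2 ⇒ p=38, q=3
i=3: a=1 ⇒ p=51, q=4
…
i=5: a=12 ⇒ p=1731, q=136
…
i=8: a=2 ⇒ p=14268, q=1121
i=9: a=1 ⇒ p=19601, q=1540
fundamental: x₁=19601, y₁=1540  (since 384199201 − 162·2371600 = 1)
(19601+1540√162)^2 = 768398401 + 60371080√162
(19601+1540√162)^3 = 30122754096401 + 2366667076620√162
(19601+1540√162)^4 = 1180872205318713601 + 92778082677286160√162
(19601+1540√162)^5 = 46292552162781456490001 + 3637086394748304967700√162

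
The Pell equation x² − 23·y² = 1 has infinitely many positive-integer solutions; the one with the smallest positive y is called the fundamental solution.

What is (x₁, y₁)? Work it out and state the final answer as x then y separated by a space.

24 5

√23 = [4; 1,3,1,8, …], period ℓ=4 (even) → k=3
a_0=4:  p_0=4·1+0=4,  q_0=4·0+1=1
a_1=1:  p_1=1·4+1=5,  q_1=1·1+0=1
a_2=3:  p_2=3·5+4=19,  q_2=3·1+1=4
a_3=1:  p_3=1·19+5=24,  q_3=1·4+1=5
fundamental: x₁=24, y₁=5  (since 576 − 23·25 = 1)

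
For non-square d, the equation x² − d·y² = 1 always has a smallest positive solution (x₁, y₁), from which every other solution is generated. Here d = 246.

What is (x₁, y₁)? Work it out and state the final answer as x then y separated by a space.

88805 5662

√246 → a₀=15, period (1,2,5,1,14,1,5,2,1,30); ℓ=10 even so k=9
i=0: a=15 ⇒ p=15, q=1
i=1: a=1 ⇒ p=16, q=1
i=2: a=2 ⇒ p=47, q=3
i=3: a=5 ⇒ p=251, q=16
…
i=5: a=14 ⇒ p=4423, q=282
i=6: a=1 ⇒ p=4721, q=301
i=7: a=5 ⇒ p=28028, q=1787
i=8: a=2 ⇒ p=60777, q=3875
i=9: a=1 ⇒ p=88805, q=5662
fundamental: x₁=88805, y₁=5662  (since 7886328025 − 246·32058244 = 1)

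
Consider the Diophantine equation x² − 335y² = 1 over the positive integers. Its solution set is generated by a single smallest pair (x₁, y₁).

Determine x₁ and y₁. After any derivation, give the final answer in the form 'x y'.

√335 = [18; 3,3,3,36, …], period ℓ=4 (even) → k=3
k=0  a_k=18  p_k/q_k = 18/1
k=1  a_k=3  p_k/q_k = 55/3
k=2  a_k=3  p_k/q_k = 183/10
k=3  a_k=3  p_k/q_k = 604/33
→ (604, 33).  Check: 604²=364816, 335·33²=364815, difference 1.

604 33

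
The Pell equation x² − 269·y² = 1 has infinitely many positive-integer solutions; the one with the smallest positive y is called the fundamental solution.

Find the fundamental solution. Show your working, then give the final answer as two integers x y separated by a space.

13449 820

d=269: √d = [16; 2,2,32] (ℓ=3, odd), read p_5/q_5
i=0: a=16 ⇒ p=16, q=1
i=1: a=2 ⇒ p=33, q=2
i=2: a=2 ⇒ p=82, q=5
i=3: a=32 ⇒ p=2657, q=162
i=4: a=2 ⇒ p=5396, q=329
i=5: a=2 ⇒ p=13449, q=820
fundamental: x₁=13449, y₁=820  (since 180875601 − 269·672400 = 1)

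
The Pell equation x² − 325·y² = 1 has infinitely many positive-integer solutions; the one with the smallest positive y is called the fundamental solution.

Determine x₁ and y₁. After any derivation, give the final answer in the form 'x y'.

[18; 36] for √325; ℓ=1 ⇒ convergent index 1
a_0=18:  p_0=18·1+0=18,  q_0=18·0+1=1
a_1=36:  p_1=36·18+1=649,  q_1=36·1+0=36
→ (649, 36).  Check: 649²=421201, 325·36²=421200, difference 1.

649 36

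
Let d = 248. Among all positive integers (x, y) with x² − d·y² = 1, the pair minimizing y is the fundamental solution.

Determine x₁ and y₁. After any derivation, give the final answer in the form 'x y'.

√248 → a₀=15, period (1,2,1,30); ℓ=4 even so k=3
k=0  a_k=15  p_k/q_k = 15/1
…
k=2  a_k=2  p_k/q_k = 47/3
k=3  a_k=1  p_k/q_k = 63/4
fundamental: x₁=63, y₁=4  (since 3969 − 248·16 = 1)

63 4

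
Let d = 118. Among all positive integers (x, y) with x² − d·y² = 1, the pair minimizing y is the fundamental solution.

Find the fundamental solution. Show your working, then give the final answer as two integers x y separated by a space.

d=118: √d = [10; 1,6,3,2,10,2,3,6,1,20] (ℓ=10, even), read p_9/q_9
k=0  a_k=10  p_k/q_k = 10/1
…
k=2  a_k=6  p_k/q_k = 76/7
k=3  a_k=3  p_k/q_k = 239/22
k=4  a_k=2  p_k/q_k = 554/51
k=5  a_k=10  p_k/q_k = 5779/532
k=6  a_k=2  p_k/q_k = 12112/1115
k=7  a_k=3  p_k/q_k = 42115/3877
k=8  a_k=6  p_k/q_k = 264802/24377
k=9  a_k=1  p_k/q_k = 306917/28254
→ (306917, 28254).  Check: 306917²=94198044889, 118·28254²=94198044888, difference 1.

306917 28254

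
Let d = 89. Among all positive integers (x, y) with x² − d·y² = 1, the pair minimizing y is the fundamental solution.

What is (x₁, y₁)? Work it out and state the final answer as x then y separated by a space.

√89 → a₀=9, period (2,3,3,2,18); ℓ=5 odd so k=9
step 0: (9, 1)  from 9·(1,0) + (0,1)
…
step 4: (500, 53)  from 2·(217,23) + (66,7)
step 5: (9217, 977)  from 18·(500,53) + (217,23)
…
step 8: (216991, 23001)  from 3·(66019,6998) + (18934,2007)
step 9: (500001, 53000)  from 2·(216991,23001) + (66019,6998)
fundamental: x₁=500001, y₁=53000  (since 250001000001 − 89·2809000000 = 1)

500001 53000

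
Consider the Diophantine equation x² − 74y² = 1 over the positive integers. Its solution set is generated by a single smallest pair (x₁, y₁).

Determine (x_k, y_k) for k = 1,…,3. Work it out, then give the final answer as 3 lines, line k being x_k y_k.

√74 = [8; 1,1,1,1,16, …], period ℓ=5 (odd) → k=9
step 0: (8, 1)  from 8·(1,0) + (0,1)
step 1: (9, 1)  from 1·(8,1) + (1,0)
…
step 3: (26, 3)  from 1·(17,2) + (9,1)
step 4: (43, 5)  from 1·(26,3) + (17,2)
…
step 8: (2228, 259)  from 1·(1471,171) + (757,88)
step 9: (3699, 430)  from 1·(2228,259) + (1471,171)
(x₁, y₁) = (3699, 430);  3699² − 74·430² = 1 ✓
n=2: (3699,430)∘(3699,430) = (3699·3699+74·430·430, 3699·430+430·3699) = (27365201,3181140)
n=3: (27365201,3181140)∘(3699,430) = (3699·27365201+74·430·3181140, 3699·3181140+430·27365201) = (202447753299,23534073290)

3699 430
27365201 3181140
202447753299 23534073290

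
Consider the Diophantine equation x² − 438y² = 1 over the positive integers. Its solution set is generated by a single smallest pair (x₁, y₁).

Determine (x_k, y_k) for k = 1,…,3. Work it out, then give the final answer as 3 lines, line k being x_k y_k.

293 14
171697 8204
100614149 4807530

[20; 1,12,1,40] for √438; ℓ=4 ⇒ convergent index 3
i=0: a=20 ⇒ p=20, q=1
i=1: a=1 ⇒ p=21, q=1
i=2: a=12 ⇒ p=272, q=13
i=3: a=1 ⇒ p=293, q=14
(x₁, y₁) = (293, 14);  293² − 438·14² = 1 ✓
k=2:  x_2 = 293·293+438·14·14 = 171697,  y_2 = 293·14+14·293 = 8204
k=3:  x_3 = 293·171697+438·14·8204 = 100614149,  y_3 = 293·8204+14·171697 = 4807530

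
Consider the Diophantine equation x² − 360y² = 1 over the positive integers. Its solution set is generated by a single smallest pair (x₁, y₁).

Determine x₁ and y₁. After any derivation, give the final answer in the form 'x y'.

√360 → a₀=18, period (1,36); ℓ=2 even so k=1
k=0  a_k=18  p_k/q_k = 18/1
k=1  a_k=1  p_k/q_k = 19/1
→ (19, 1).  Check: 19²=361, 360·1²=360, difference 1.

19 1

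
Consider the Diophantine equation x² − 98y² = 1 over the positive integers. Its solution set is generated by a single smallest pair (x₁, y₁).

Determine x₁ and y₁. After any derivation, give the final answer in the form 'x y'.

99 10

[9; 1,8,1,18] for √98; ℓ=4 ⇒ convergent index 3
step 0: (9, 1)  from 9·(1,0) + (0,1)
…
step 2: (89, 9)  from 8·(10,1) + (9,1)
step 3: (99, 10)  from 1·(89,9) + (10,1)
→ (99, 10).  Check: 99²=9801, 98·10²=9800, difference 1.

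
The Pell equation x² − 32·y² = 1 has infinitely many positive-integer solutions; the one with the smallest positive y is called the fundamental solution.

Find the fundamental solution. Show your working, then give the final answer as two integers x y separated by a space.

[5; 1,1,1,10] for √32; ℓ=4 ⇒ convergent index 3
k=0  a_k=5  p_k/q_k = 5/1
k=1  a_k=1  p_k/q_k = 6/1
k=2  a_k=1  p_k/q_k = 11/2
k=3  a_k=1  p_k/q_k = 17/3
→ (17, 3).  Check: 17²=289, 32·3²=288, difference 1.

17 3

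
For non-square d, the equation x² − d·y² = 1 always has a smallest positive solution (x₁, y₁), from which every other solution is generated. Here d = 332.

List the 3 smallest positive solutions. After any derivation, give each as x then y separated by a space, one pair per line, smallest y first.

13447 738
361643617 19847772
9726043422151 533785979430

√332 → a₀=18, period (4,1,1,8,1,1,4,36); ℓ=8 even so k=7
a_0=18:  p_0=18·1+0=18,  q_0=18·0+1=1
a_1=4:  p_1=4·18+1=73,  q_1=4·1+0=4
a_2=1:  p_2=1·73+18=91,  q_2=1·4+1=5
a_3=1:  p_3=1·91+73=164,  q_3=1·5+4=9
a_4=8:  p_4=8·164+91=1403,  q_4=8·9+5=77
a_5=1:  p_5=1·1403+164=1567,  q_5=1·77+9=86
a_6=1:  p_6=1·1567+1403=2970,  q_6=1·86+77=163
a_7=4:  p_7=4·2970+1567=13447,  q_7=4·163+86=738
→ (13447, 738).  Check: 13447²=180821809, 332·738²=180821808, difference 1.
k=2:  x_2 = 13447·13447+332·738·738 = 361643617,  y_2 = 13447·738+738·13447 = 19847772
k=3:  x_3 = 13447·361643617+332·738·19847772 = 9726043422151,  y_3 = 13447·19847772+738·361643617 = 533785979430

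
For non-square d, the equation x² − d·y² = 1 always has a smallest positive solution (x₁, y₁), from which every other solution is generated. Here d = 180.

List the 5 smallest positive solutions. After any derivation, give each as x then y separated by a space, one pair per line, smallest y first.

√180 = [13; 2,2,2,26, …], period ℓ=4 (even) → k=3
step 0: (13, 1)  from 13·(1,0) + (0,1)
step 1: (27, 2)  from 2·(13,1) + (1,0)
step 2: (67, 5)  from 2·(27,2) + (13,1)
step 3: (161, 12)  from 2·(67,5) + (27,2)
fundamental: x₁=161, y₁=12  (since 25921 − 180·144 = 1)
(161+12√180)^2 = 51841 + 3864√180
(161+12√180)^3 = 16692641 + 1244196√180
(161+12√180)^4 = 5374978561 + 400627248√180
(161+12√180)^5 = 1730726404001 + 129000729660√180

161 12
51841 3864
16692641 1244196
5374978561 400627248
1730726404001 129000729660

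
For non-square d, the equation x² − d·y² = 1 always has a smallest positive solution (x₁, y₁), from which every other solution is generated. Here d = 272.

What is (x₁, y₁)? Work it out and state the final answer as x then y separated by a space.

√272 = [16; 2,32, …], period ℓ=2 (even) → k=1
a_0=16:  p_0=16·1+0=16,  q_0=16·0+1=1
a_1=2:  p_1=2·16+1=33,  q_1=2·1+0=2
fundamental: x₁=33, y₁=2  (since 1089 − 272·4 = 1)

33 2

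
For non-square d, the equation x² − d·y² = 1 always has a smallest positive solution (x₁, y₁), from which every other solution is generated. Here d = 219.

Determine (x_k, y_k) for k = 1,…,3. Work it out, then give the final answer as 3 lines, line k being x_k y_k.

√219 = [14; 1,3,1,28, …], period ℓ=4 (even) → k=3
k=0  a_k=14  p_k/q_k = 14/1
k=1  a_k=1  p_k/q_k = 15/1
k=2  a_k=3  p_k/q_k = 59/4
k=3  a_k=1  p_k/q_k = 74/5
→ (74, 5).  Check: 74²=5476, 219·5²=5475, difference 1.
(x_2, y_2) = (74·74 + 219·5·5, 74·5 + 5·74) = (10951, 740)
(x_3, y_3) = (74·10951 + 219·5·740, 74·740 + 5·10951) = (1620674, 109515)

74 5
10951 740
1620674 109515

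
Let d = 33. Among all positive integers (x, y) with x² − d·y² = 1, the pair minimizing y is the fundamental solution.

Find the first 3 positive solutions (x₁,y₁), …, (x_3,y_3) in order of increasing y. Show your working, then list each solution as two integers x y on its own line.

23 4
1057 184
48599 8460

√33 → a₀=5, period (1,2,1,10); ℓ=4 even so k=3
i=0: a=5 ⇒ p=5, q=1
i=1: a=1 ⇒ p=6, q=1
i=2: a=2 ⇒ p=17, q=3
i=3: a=1 ⇒ p=23, q=4
fundamental: x₁=23, y₁=4  (since 529 − 33·16 = 1)
(x_2, y_2) = (23·23 + 33·4·4, 23·4 + 4·23) = (1057, 184)
(x_3, y_3) = (23·1057 + 33·4·184, 23·184 + 4·1057) = (48599, 8460)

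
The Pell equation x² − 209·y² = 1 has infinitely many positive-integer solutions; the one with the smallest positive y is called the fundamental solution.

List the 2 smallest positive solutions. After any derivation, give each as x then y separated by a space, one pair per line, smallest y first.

d=209: √d = [14; 2,5,3,2,3,5,2,28] (ℓ=8, even), read p_7/q_7
k=0  a_k=14  p_k/q_k = 14/1
k=1  a_k=2  p_k/q_k = 29/2
…
k=3  a_k=3  p_k/q_k = 506/35
…
k=6  a_k=5  p_k/q_k = 21266/1471
k=7  a_k=2  p_k/q_k = 46551/3220
(x₁, y₁) = (46551, 3220);  46551² − 209·3220² = 1 ✓
(46551+3220√209)^2 = 4333991201 + 299788440√209

46551 3220
4333991201 299788440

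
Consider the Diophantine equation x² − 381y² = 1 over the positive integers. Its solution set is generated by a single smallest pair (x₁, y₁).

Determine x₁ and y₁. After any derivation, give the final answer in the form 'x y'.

1015 52

d=381: √d = [19; 1,1,12,1,1,38] (ℓ=6, even), read p_5/q_5
a_0=19:  p_0=19·1+0=19,  q_0=19·0+1=1
…
a_3=12:  p_3=12·39+20=488,  q_3=12·2+1=25
a_4=1:  p_4=1·488+39=527,  q_4=1·25+2=27
a_5=1:  p_5=1·527+488=1015,  q_5=1·27+25=52
(x₁, y₁) = (1015, 52);  1015² − 381·52² = 1 ✓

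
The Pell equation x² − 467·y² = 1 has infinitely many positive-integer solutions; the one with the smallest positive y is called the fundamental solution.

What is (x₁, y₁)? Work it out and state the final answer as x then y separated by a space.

√467 = [21; 1,1,1,1,3,…,1,1,42, …], period ℓ=14 (even) → k=13
a_0=21:  p_0=21·1+0=21,  q_0=21·0+1=1
a_1=1:  p_1=1·21+1=22,  q_1=1·1+0=1
a_2=1:  p_2=1·22+21=43,  q_2=1·1+1=2
a_3=1:  p_3=1·43+22=65,  q_3=1·2+1=3
…
a_5=3:  p_5=3·108+65=389,  q_5=3·5+3=18
a_6=3:  p_6=3·389+108=1275,  q_6=3·18+5=59
a_7=21:  p_7=21·1275+389=27164,  q_7=21·59+18=1257
a_8=3:  p_8=3·27164+1275=82767,  q_8=3·1257+59=3830
…
a_10=1:  p_10=1·275465+82767=358232,  q_10=1·12747+3830=16577
a_11=1:  p_11=1·358232+275465=633697,  q_11=1·16577+12747=29324
a_12=1:  p_12=1·633697+358232=991929,  q_12=1·29324+16577=45901
a_13=1:  p_13=1·991929+633697=1625626,  q_13=1·45901+29324=75225
fundamental: x₁=1625626, y₁=75225  (since 2642659891876 − 467·5658800625 = 1)

1625626 75225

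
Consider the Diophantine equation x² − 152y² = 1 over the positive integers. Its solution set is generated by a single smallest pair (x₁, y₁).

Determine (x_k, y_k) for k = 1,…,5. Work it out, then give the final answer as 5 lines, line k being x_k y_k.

d=152: √d = [12; 3,24] (ℓ=2, even), read p_1/q_1
k=0  a_k=12  p_k/q_k = 12/1
k=1  a_k=3  p_k/q_k = 37/3
fundamental: x₁=37, y₁=3  (since 1369 − 152·9 = 1)
(37+3√152)^2 = 2737 + 222√152
(37+3√152)^3 = 202501 + 16425√152
(37+3√152)^4 = 14982337 + 1215228√152
(37+3√152)^5 = 1108490437 + 89910447√152

37 3
2737 222
202501 16425
14982337 1215228
1108490437 89910447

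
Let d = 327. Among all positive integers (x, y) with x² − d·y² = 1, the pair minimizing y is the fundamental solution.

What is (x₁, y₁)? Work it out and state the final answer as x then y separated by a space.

√327 → a₀=18, period (12,36); ℓ=2 even so k=1
i=0: a=18 ⇒ p=18, q=1
i=1: a=12 ⇒ p=217, q=12
→ (217, 12).  Check: 217²=47089, 327·12²=47088, difference 1.

217 12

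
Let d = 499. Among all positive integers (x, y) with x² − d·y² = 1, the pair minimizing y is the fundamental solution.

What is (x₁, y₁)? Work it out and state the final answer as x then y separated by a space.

4490 201

√499 = [22; 2,1,21,1,2,44, …], period ℓ=6 (even) → k=5
step 0: (22, 1)  from 22·(1,0) + (0,1)
step 1: (45, 2)  from 2·(22,1) + (1,0)
step 2: (67, 3)  from 1·(45,2) + (22,1)
…
step 4: (1519, 68)  from 1·(1452,65) + (67,3)
step 5: (4490, 201)  from 2·(1519,68) + (1452,65)
→ (4490, 201).  Check: 4490²=20160100, 499·201²=20160099, difference 1.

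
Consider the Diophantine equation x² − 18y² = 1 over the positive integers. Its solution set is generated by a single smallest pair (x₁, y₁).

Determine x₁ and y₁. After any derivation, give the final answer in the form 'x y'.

√18 = [4; 4,8, …], period ℓ=2 (even) → k=1
a_0=4:  p_0=4·1+0=4,  q_0=4·0+1=1
a_1=4:  p_1=4·4+1=17,  q_1=4·1+0=4
→ (17, 4).  Check: 17²=289, 18·4²=288, difference 1.

17 4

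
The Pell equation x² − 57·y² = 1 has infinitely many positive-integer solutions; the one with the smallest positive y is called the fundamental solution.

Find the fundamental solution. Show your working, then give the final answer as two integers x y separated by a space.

151 20

√57 = [7; 1,1,4,1,1,14, …], period ℓ=6 (even) → k=5
a_0=7:  p_0=7·1+0=7,  q_0=7·0+1=1
…
a_4=1:  p_4=1·68+15=83,  q_4=1·9+2=11
a_5=1:  p_5=1·83+68=151,  q_5=1·11+9=20
fundamental: x₁=151, y₁=20  (since 22801 − 57·400 = 1)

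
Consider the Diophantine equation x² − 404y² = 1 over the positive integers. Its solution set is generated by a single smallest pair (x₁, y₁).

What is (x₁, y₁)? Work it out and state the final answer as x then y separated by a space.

201 10

[20; 10,40] for √404; ℓ=2 ⇒ convergent index 1
step 0: (20, 1)  from 20·(1,0) + (0,1)
step 1: (201, 10)  from 10·(20,1) + (1,0)
fundamental: x₁=201, y₁=10  (since 40401 − 404·100 = 1)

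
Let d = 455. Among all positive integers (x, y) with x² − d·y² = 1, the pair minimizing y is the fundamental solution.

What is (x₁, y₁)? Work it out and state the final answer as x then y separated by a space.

64 3

d=455: √d = [21; 3,42] (ℓ=2, even), read p_1/q_1
a_0=21:  p_0=21·1+0=21,  q_0=21·0+1=1
a_1=3:  p_1=3·21+1=64,  q_1=3·1+0=3
fundamental: x₁=64, y₁=3  (since 4096 − 455·9 = 1)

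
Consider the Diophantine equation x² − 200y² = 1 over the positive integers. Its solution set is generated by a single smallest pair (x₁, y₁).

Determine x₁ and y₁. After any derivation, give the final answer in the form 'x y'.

99 7

√200 → a₀=14, period (7,28); ℓ=2 even so k=1
k=0  a_k=14  p_k/q_k = 14/1
k=1  a_k=7  p_k/q_k = 99/7
fundamental: x₁=99, y₁=7  (since 9801 − 200·49 = 1)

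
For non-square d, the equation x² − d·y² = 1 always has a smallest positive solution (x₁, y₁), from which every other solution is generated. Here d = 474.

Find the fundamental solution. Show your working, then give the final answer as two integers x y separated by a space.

193549 8890

[21; 1,3,2,1,1,…,3,1,42] for √474; ℓ=14 ⇒ convergent index 13
a_0=21:  p_0=21·1+0=21,  q_0=21·0+1=1
…
a_2=3:  p_2=3·22+21=87,  q_2=3·1+1=4
a_3=2:  p_3=2·87+22=196,  q_3=2·4+1=9
a_4=1:  p_4=1·196+87=283,  q_4=1·9+4=13
…
a_6=1:  p_6=1·479+283=762,  q_6=1·22+13=35
…
a_8=1:  p_8=1·5051+762=5813,  q_8=1·232+35=267
a_9=1:  p_9=1·5813+5051=10864,  q_9=1·267+232=499
a_10=1:  p_10=1·10864+5813=16677,  q_10=1·499+267=766
…
a_12=3:  p_12=3·44218+16677=149331,  q_12=3·2031+766=6859
a_13=1:  p_13=1·149331+44218=193549,  q_13=1·6859+2031=8890
(x₁, y₁) = (193549, 8890);  193549² − 474·8890² = 1 ✓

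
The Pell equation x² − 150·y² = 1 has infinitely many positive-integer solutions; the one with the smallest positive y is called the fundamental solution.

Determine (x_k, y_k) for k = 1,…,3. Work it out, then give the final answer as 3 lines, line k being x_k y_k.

49 4
4801 392
470449 38412

d=150: √d = [12; 4,24] (ℓ=2, even), read p_1/q_1
i=0: a=12 ⇒ p=12, q=1
i=1: a=4 ⇒ p=49, q=4
fundamental: x₁=49, y₁=4  (since 2401 − 150·16 = 1)
(x_2, y_2) = (49·49 + 150·4·4, 49·4 + 4·49) = (4801, 392)
(x_3, y_3) = (49·4801 + 150·4·392, 49·392 + 4·4801) = (470449, 38412)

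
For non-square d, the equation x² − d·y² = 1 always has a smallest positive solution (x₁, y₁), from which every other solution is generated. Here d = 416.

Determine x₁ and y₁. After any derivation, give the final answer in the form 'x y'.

5201 255

√416 = [20; 2,1,1,9,1,1,2,40, …], period ℓ=8 (even) → k=7
k=0  a_k=20  p_k/q_k = 20/1
…
k=2  a_k=1  p_k/q_k = 61/3
k=3  a_k=1  p_k/q_k = 102/5
k=4  a_k=9  p_k/q_k = 979/48
…
k=6  a_k=1  p_k/q_k = 2060/101
k=7  a_k=2  p_k/q_k = 5201/255
(x₁, y₁) = (5201, 255);  5201² − 416·255² = 1 ✓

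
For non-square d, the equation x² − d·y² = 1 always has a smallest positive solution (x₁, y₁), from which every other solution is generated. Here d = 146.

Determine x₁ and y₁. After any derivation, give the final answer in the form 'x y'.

145 12

d=146: √d = [12; 12,24] (ℓ=2, even), read p_1/q_1
k=0  a_k=12  p_k/q_k = 12/1
k=1  a_k=12  p_k/q_k = 145/12
fundamental: x₁=145, y₁=12  (since 21025 − 146·144 = 1)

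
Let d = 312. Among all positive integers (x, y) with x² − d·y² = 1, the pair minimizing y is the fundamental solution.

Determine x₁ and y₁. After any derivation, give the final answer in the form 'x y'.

√312 → a₀=17, period (1,1,1,34); ℓ=4 even so k=3
k=0  a_k=17  p_k/q_k = 17/1
…
k=2  a_k=1  p_k/q_k = 35/2
k=3  a_k=1  p_k/q_k = 53/3
→ (53, 3).  Check: 53²=2809, 312·3²=2808, difference 1.

53 3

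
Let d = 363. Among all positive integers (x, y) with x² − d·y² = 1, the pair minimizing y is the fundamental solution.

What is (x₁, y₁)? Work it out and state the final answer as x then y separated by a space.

[19; 19,38] for √363; ℓ=2 ⇒ convergent index 1
a_0=19:  p_0=19·1+0=19,  q_0=19·0+1=1
a_1=19:  p_1=19·19+1=362,  q_1=19·1+0=19
fundamental: x₁=362, y₁=19  (since 131044 − 363·361 = 1)

362 19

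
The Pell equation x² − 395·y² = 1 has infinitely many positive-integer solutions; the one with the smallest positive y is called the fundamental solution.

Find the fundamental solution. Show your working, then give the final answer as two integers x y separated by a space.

159 8

d=395: √d = [19; 1,6,1,38] (ℓ=4, even), read p_3/q_3
k=0  a_k=19  p_k/q_k = 19/1
…
k=2  a_k=6  p_k/q_k = 139/7
k=3  a_k=1  p_k/q_k = 159/8
(x₁, y₁) = (159, 8);  159² − 395·8² = 1 ✓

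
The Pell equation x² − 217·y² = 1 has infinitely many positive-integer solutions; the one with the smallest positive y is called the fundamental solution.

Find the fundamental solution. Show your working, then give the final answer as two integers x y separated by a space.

[14; 1,2,1,2,1,…,2,1,28] for √217; ℓ=16 ⇒ convergent index 15
a_0=14:  p_0=14·1+0=14,  q_0=14·0+1=1
…
a_4=2:  p_4=2·59+44=162,  q_4=2·4+3=11
…
a_9=9:  p_9=9·15055+3668=139163,  q_9=9·1022+249=9447
…
a_11=1:  p_11=1·154218+139163=293381,  q_11=1·10469+9447=19916
a_12=2:  p_12=2·293381+154218=740980,  q_12=2·19916+10469=50301
…
a_14=2:  p_14=2·1034361+740980=2809702,  q_14=2·70217+50301=190735
a_15=1:  p_15=1·2809702+1034361=3844063,  q_15=1·190735+70217=260952
(x₁, y₁) = (3844063, 260952);  3844063² − 217·260952² = 1 ✓

3844063 260952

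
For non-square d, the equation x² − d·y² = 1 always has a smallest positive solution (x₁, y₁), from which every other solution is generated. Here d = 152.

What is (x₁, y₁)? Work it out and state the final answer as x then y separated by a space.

√152 → a₀=12, period (3,24); ℓ=2 even so k=1
i=0: a=12 ⇒ p=12, q=1
i=1: a=3 ⇒ p=37, q=3
(x₁, y₁) = (37, 3);  37² − 152·3² = 1 ✓

37 3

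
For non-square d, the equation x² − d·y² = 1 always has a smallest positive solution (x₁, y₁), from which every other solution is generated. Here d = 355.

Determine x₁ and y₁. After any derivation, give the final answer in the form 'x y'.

954809 50676

√355 = [18; 1,5,3,3,1,6,1,3,3,5,1,36, …], period ℓ=12 (even) → k=11
k=0  a_k=18  p_k/q_k = 18/1
…
k=2  a_k=5  p_k/q_k = 113/6
…
k=10  a_k=5  p_k/q_k = 803418/42641
k=11  a_k=1  p_k/q_k = 954809/50676
→ (954809, 50676).  Check: 954809²=911660226481, 355·50676²=911660226480, difference 1.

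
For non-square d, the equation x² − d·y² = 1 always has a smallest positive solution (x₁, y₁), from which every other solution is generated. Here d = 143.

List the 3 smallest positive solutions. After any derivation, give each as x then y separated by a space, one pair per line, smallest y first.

√143 → a₀=11, period (1,22); ℓ=2 even so k=1
a_0=11:  p_0=11·1+0=11,  q_0=11·0+1=1
a_1=1:  p_1=1·11+1=12,  q_1=1·1+0=1
→ (12, 1).  Check: 12²=144, 143·1²=143, difference 1.
(12+1√143)^2 = 287 + 24√143
(12+1√143)^3 = 6876 + 575√143

12 1
287 24
6876 575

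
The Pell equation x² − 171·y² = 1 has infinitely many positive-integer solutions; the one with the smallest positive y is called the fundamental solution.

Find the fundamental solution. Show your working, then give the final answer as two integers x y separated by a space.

[13; 13,26] for √171; ℓ=2 ⇒ convergent index 1
step 0: (13, 1)  from 13·(1,0) + (0,1)
step 1: (170, 13)  from 13·(13,1) + (1,0)
→ (170, 13).  Check: 170²=28900, 171·13²=28899, difference 1.

170 13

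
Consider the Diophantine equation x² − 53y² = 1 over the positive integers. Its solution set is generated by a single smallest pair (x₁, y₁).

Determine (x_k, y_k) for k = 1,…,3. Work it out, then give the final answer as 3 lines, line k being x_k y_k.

√53 = [7; 3,1,1,3,14, …], period ℓ=5 (odd) → k=9
a_0=7:  p_0=7·1+0=7,  q_0=7·0+1=1
…
a_5=14:  p_5=14·182+51=2599,  q_5=14·25+7=357
…
a_8=1:  p_8=1·10578+7979=18557,  q_8=1·1453+1096=2549
a_9=3:  p_9=3·18557+10578=66249,  q_9=3·2549+1453=9100
(x₁, y₁) = (66249, 9100);  66249² − 53·9100² = 1 ✓
(66249+9100√53)^2 = 8777860001 + 1205731800√53
(66249+9100√53)^3 = 1163048894346249 + 159757052027300√53

66249 9100
8777860001 1205731800
1163048894346249 159757052027300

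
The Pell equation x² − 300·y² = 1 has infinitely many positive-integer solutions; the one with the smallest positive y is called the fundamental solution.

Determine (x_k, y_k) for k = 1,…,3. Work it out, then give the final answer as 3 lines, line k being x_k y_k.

1351 78
3650401 210756
9863382151 569462634

d=300: √d = [17; 3,8,3,34] (ℓ=4, even), read p_3/q_3
k=0  a_k=17  p_k/q_k = 17/1
k=1  a_k=3  p_k/q_k = 52/3
k=2  a_k=8  p_k/q_k = 433/25
k=3  a_k=3  p_k/q_k = 1351/78
→ (1351, 78).  Check: 1351²=1825201, 300·78²=1825200, difference 1.
n=2: (1351,78)∘(1351,78) = (1351·1351+300·78·78, 1351·78+78·1351) = (3650401,210756)
n=3: (3650401,210756)∘(1351,78) = (1351·3650401+300·78·210756, 1351·210756+78·3650401) = (9863382151,569462634)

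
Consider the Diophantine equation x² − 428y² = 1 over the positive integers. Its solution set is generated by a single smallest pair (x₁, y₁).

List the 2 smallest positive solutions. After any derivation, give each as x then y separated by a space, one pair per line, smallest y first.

1850887 89466
6851565373537 331182912684

d=428: √d = [20; 1,2,4,1,5,10,5,1,4,2,1,40] (ℓ=12, even), read p_11/q_11
a_0=20:  p_0=20·1+0=20,  q_0=20·0+1=1
a_1=1:  p_1=1·20+1=21,  q_1=1·1+0=1
…
a_3=4:  p_3=4·62+21=269,  q_3=4·3+1=13
…
a_5=5:  p_5=5·331+269=1924,  q_5=5·16+13=93
a_6=10:  p_6=10·1924+331=19571,  q_6=10·93+16=946
a_7=5:  p_7=5·19571+1924=99779,  q_7=5·946+93=4823
…
a_10=2:  p_10=2·577179+119350=1273708,  q_10=2·27899+5769=61567
a_11=1:  p_11=1·1273708+577179=1850887,  q_11=1·61567+27899=89466
→ (1850887, 89466).  Check: 1850887²=3425782686769, 428·89466²=3425782686768, difference 1.
(x_2, y_2) = (1850887·1850887 + 428·89466·89466, 1850887·89466 + 89466·1850887) = (6851565373537, 331182912684)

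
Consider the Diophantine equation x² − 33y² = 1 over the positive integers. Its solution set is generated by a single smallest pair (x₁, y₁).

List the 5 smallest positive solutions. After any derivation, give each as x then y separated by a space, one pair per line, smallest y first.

23 4
1057 184
48599 8460
2234497 388976
102738263 17884436

d=33: √d = [5; 1,2,1,10] (ℓ=4, even), read p_3/q_3
a_0=5:  p_0=5·1+0=5,  q_0=5·0+1=1
…
a_2=2:  p_2=2·6+5=17,  q_2=2·1+1=3
a_3=1:  p_3=1·17+6=23,  q_3=1·3+1=4
(x₁, y₁) = (23, 4);  23² − 33·4² = 1 ✓
n=2: (23,4)∘(23,4) = (23·23+33·4·4, 23·4+4·23) = (1057,184)
n=3: (1057,184)∘(23,4) = (23·1057+33·4·184, 23·184+4·1057) = (48599,8460)
n=4: (48599,8460)∘(23,4) = (23·48599+33·4·8460, 23·8460+4·48599) = (2234497,388976)
n=5: (2234497,388976)∘(23,4) = (23·2234497+33·4·388976, 23·388976+4·2234497) = (102738263,17884436)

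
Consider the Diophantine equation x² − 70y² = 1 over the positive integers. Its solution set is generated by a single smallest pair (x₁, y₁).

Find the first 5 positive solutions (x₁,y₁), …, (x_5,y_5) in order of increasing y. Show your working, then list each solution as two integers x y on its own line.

251 30
126001 15060
63252251 7560090
31752504001 3795150120
15939693756251 1905157800150

d=70: √d = [8; 2,1,2,1,2,16] (ℓ=6, even), read p_5/q_5
a_0=8:  p_0=8·1+0=8,  q_0=8·0+1=1
a_1=2:  p_1=2·8+1=17,  q_1=2·1+0=2
…
a_4=1:  p_4=1·67+25=92,  q_4=1·8+3=11
a_5=2:  p_5=2·92+67=251,  q_5=2·11+8=30
fundamental: x₁=251, y₁=30  (since 63001 − 70·900 = 1)
n=2: (251,30)∘(251,30) = (251·251+70·30·30, 251·30+30·251) = (126001,15060)
n=3: (126001,15060)∘(251,30) = (251·126001+70·30·15060, 251·15060+30·126001) = (63252251,7560090)
n=4: (63252251,7560090)∘(251,30) = (251·63252251+70·30·7560090, 251·7560090+30·63252251) = (31752504001,3795150120)
n=5: (31752504001,3795150120)∘(251,30) = (251·31752504001+70·30·3795150120, 251·3795150120+30·31752504001) = (15939693756251,1905157800150)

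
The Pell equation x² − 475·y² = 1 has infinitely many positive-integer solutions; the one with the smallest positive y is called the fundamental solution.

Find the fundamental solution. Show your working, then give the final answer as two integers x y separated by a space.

57799 2652

[21; 1,3,1,6,2,6,1,3,1,42] for √475; ℓ=10 ⇒ convergent index 9
k=0  a_k=21  p_k/q_k = 21/1
…
k=2  a_k=3  p_k/q_k = 87/4
k=3  a_k=1  p_k/q_k = 109/5
k=4  a_k=6  p_k/q_k = 741/34
k=5  a_k=2  p_k/q_k = 1591/73
k=6  a_k=6  p_k/q_k = 10287/472
k=7  a_k=1  p_k/q_k = 11878/545
k=8  a_k=3  p_k/q_k = 45921/2107
k=9  a_k=1  p_k/q_k = 57799/2652
→ (57799, 2652).  Check: 57799²=3340724401, 475·2652²=3340724400, difference 1.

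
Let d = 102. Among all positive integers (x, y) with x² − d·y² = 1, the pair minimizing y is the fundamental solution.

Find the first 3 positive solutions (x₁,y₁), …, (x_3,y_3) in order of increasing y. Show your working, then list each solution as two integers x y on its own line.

√102 = [10; 10,20, …], period ℓ=2 (even) → k=1
k=0  a_k=10  p_k/q_k = 10/1
k=1  a_k=10  p_k/q_k = 101/10
fundamental: x₁=101, y₁=10  (since 10201 − 102·100 = 1)
k=2:  x_2 = 101·101+102·10·10 = 20401,  y_2 = 101·10+10·101 = 2020
k=3:  x_3 = 101·20401+102·10·2020 = 4120901,  y_3 = 101·2020+10·20401 = 408030

101 10
20401 2020
4120901 408030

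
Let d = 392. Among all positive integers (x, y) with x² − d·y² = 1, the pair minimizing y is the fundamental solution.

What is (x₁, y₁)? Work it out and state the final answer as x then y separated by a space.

√392 = [19; 1,3,1,38, …], period ℓ=4 (even) → k=3
k=0  a_k=19  p_k/q_k = 19/1
k=1  a_k=1  p_k/q_k = 20/1
k=2  a_k=3  p_k/q_k = 79/4
k=3  a_k=1  p_k/q_k = 99/5
→ (99, 5).  Check: 99²=9801, 392·5²=9800, difference 1.

99 5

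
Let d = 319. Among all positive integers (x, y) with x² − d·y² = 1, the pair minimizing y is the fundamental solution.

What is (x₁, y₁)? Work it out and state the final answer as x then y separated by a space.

12901780 722361

√319 → a₀=17, period (1,6,5,1,4,…,6,1,34); ℓ=14 even so k=13
i=0: a=17 ⇒ p=17, q=1
…
i=2: a=6 ⇒ p=125, q=7
i=3: a=5 ⇒ p=643, q=36
…
i=6: a=3 ⇒ p=11913, q=667
…
i=9: a=4 ⇒ p=250816, q=14043
i=10: a=1 ⇒ p=309613, q=17335
i=11: a=5 ⇒ p=1798881, q=100718
i=12: a=6 ⇒ p=11102899, q=621643
i=13: a=1 ⇒ p=12901780, q=722361
(x₁, y₁) = (12901780, 722361);  12901780² − 319·722361² = 1 ✓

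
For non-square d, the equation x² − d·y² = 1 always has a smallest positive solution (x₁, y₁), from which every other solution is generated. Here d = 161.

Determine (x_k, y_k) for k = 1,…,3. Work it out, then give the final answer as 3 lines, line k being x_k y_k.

[12; 1,2,4,1,2,1,4,2,1,24] for √161; ℓ=10 ⇒ convergent index 9
a_0=12:  p_0=12·1+0=12,  q_0=12·0+1=1
…
a_3=4:  p_3=4·38+13=165,  q_3=4·3+1=13
a_4=1:  p_4=1·165+38=203,  q_4=1·13+3=16
a_5=2:  p_5=2·203+165=571,  q_5=2·16+13=45
…
a_8=2:  p_8=2·3667+774=8108,  q_8=2·289+61=639
a_9=1:  p_9=1·8108+3667=11775,  q_9=1·639+289=928
fundamental: x₁=11775, y₁=928  (since 138650625 − 161·861184 = 1)
(x_2, y_2) = (11775·11775 + 161·928·928, 11775·928 + 928·11775) = (277301249, 21854400)
(x_3, y_3) = (11775·277301249 + 161·928·21854400, 11775·21854400 + 928·277301249) = (6530444402175, 514671119072)

11775 928
277301249 21854400
6530444402175 514671119072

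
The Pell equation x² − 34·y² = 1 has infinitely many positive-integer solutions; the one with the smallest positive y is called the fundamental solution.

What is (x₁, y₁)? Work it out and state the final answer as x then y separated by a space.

√34 = [5; 1,4,1,10, …], period ℓ=4 (even) → k=3
a_0=5:  p_0=5·1+0=5,  q_0=5·0+1=1
a_1=1:  p_1=1·5+1=6,  q_1=1·1+0=1
a_2=4:  p_2=4·6+5=29,  q_2=4·1+1=5
a_3=1:  p_3=1·29+6=35,  q_3=1·5+1=6
fundamental: x₁=35, y₁=6  (since 1225 − 34·36 = 1)

35 6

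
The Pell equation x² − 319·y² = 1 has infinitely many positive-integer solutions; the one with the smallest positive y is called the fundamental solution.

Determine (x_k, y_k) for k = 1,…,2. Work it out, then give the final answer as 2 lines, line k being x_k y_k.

[17; 1,6,5,1,4,…,6,1,34] for √319; ℓ=14 ⇒ convergent index 13
step 0: (17, 1)  from 17·(1,0) + (0,1)
step 1: (18, 1)  from 1·(17,1) + (1,0)
…
step 4: (768, 43)  from 1·(643,36) + (125,7)
…
step 6: (11913, 667)  from 3·(3715,208) + (768,43)
…
step 8: (58797, 3292)  from 3·(15628,875) + (11913,667)
step 9: (250816, 14043)  from 4·(58797,3292) + (15628,875)
…
step 11: (1798881, 100718)  from 5·(309613,17335) + (250816,14043)
step 12: (11102899, 621643)  from 6·(1798881,100718) + (309613,17335)
step 13: (12901780, 722361)  from 1·(11102899,621643) + (1798881,100718)
→ (12901780, 722361).  Check: 12901780²=166455927168400, 319·722361²=166455927168399, difference 1.
n=2: (12901780,722361)∘(12901780,722361) = (12901780·12901780+319·722361·722361, 12901780·722361+722361·12901780) = (332911854336799,18639485405160)

12901780 722361
332911854336799 18639485405160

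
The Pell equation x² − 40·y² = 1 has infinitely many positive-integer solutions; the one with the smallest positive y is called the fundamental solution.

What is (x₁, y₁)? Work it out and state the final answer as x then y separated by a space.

19 3

d=40: √d = [6; 3,12] (ℓ=2, even), read p_1/q_1
a_0=6:  p_0=6·1+0=6,  q_0=6·0+1=1
a_1=3:  p_1=3·6+1=19,  q_1=3·1+0=3
fundamental: x₁=19, y₁=3  (since 361 − 40·9 = 1)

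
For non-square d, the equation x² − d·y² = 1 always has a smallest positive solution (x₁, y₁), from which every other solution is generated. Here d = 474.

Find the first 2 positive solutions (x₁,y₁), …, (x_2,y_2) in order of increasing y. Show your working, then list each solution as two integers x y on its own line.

193549 8890
74922430801 3441301220

√474 = [21; 1,3,2,1,1,…,3,1,42, …], period ℓ=14 (even) → k=13
a_0=21:  p_0=21·1+0=21,  q_0=21·0+1=1
…
a_4=1:  p_4=1·196+87=283,  q_4=1·9+4=13
…
a_8=1:  p_8=1·5051+762=5813,  q_8=1·232+35=267
…
a_12=3:  p_12=3·44218+16677=149331,  q_12=3·2031+766=6859
a_13=1:  p_13=1·149331+44218=193549,  q_13=1·6859+2031=8890
fundamental: x₁=193549, y₁=8890  (since 37461215401 − 474·79032100 = 1)
(193549+8890√474)^2 = 74922430801 + 3441301220√474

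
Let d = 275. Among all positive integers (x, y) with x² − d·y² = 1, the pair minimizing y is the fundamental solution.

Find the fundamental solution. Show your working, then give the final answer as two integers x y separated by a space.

√275 = [16; 1,1,2,1,1,32, …], period ℓ=6 (even) → k=5
i=0: a=16 ⇒ p=16, q=1
i=1: a=1 ⇒ p=17, q=1
i=2: a=1 ⇒ p=33, q=2
i=3: a=2 ⇒ p=83, q=5
i=4: a=1 ⇒ p=116, q=7
i=5: a=1 ⇒ p=199, q=12
fundamental: x₁=199, y₁=12  (since 39601 − 275·144 = 1)

199 12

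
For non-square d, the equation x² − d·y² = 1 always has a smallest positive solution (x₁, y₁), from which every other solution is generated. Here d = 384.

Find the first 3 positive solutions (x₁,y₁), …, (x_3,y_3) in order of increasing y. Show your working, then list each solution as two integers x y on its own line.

4801 245
46099201 2352490
442644523201 22588608735

[19; 1,1,2,9,2,1,1,38] for √384; ℓ=8 ⇒ convergent index 7
a_0=19:  p_0=19·1+0=19,  q_0=19·0+1=1
…
a_2=1:  p_2=1·20+19=39,  q_2=1·1+1=2
a_3=2:  p_3=2·39+20=98,  q_3=2·2+1=5
a_4=9:  p_4=9·98+39=921,  q_4=9·5+2=47
a_5=2:  p_5=2·921+98=1940,  q_5=2·47+5=99
a_6=1:  p_6=1·1940+921=2861,  q_6=1·99+47=146
a_7=1:  p_7=1·2861+1940=4801,  q_7=1·146+99=245
(x₁, y₁) = (4801, 245);  4801² − 384·245² = 1 ✓
k=2:  x_2 = 4801·4801+384·245·245 = 46099201,  y_2 = 4801·245+245·4801 = 2352490
k=3:  x_3 = 4801·46099201+384·245·2352490 = 442644523201,  y_3 = 4801·2352490+245·46099201 = 22588608735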